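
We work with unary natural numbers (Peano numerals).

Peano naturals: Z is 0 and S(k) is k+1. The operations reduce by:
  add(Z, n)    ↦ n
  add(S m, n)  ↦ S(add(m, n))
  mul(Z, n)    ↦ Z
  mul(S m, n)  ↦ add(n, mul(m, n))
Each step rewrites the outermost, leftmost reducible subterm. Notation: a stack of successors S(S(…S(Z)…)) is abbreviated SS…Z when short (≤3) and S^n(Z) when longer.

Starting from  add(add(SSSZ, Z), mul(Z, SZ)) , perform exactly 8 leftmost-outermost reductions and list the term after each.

Answer: after 8 steps: S(S(S(mul(Z, SZ))))

Reduction:
  start: add(add(SSSZ, Z), mul(Z, SZ))
  →1  add(S(add(SSZ, Z)), mul(Z, SZ))
  →2  S(add(add(SSZ, Z), mul(Z, SZ)))
  →3  S(add(S(add(SZ, Z)), mul(Z, SZ)))
  →4  S(S(add(add(SZ, Z), mul(Z, SZ))))
  →5  S(S(add(S(add(Z, Z)), mul(Z, SZ))))
  →6  S(S(S(add(add(Z, Z), mul(Z, SZ)))))
  →7  S(S(S(add(Z, mul(Z, SZ)))))
  →8  S(S(S(mul(Z, SZ))))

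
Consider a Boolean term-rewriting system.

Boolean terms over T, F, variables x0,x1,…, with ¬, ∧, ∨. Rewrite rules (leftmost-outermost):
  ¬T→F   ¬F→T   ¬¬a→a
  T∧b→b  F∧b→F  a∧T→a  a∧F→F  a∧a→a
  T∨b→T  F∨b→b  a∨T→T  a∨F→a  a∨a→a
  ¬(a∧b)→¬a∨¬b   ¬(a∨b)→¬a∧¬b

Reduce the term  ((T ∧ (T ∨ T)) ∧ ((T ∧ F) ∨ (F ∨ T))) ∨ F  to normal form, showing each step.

  start: ((T ∧ (T ∨ T)) ∧ ((T ∧ F) ∨ (F ∨ T))) ∨ F
  →1  (T ∧ (T ∨ T)) ∧ ((T ∧ F) ∨ (F ∨ T))
  →2  (T ∨ T) ∧ ((T ∧ F) ∨ (F ∨ T))
  →3  T ∧ ((T ∧ F) ∨ (F ∨ T))
  →4  (T ∧ F) ∨ (F ∨ T)
  →5  F ∨ (F ∨ T)
  →6  F ∨ T
  →7  T

Answer: normal form = T  (in 7 steps)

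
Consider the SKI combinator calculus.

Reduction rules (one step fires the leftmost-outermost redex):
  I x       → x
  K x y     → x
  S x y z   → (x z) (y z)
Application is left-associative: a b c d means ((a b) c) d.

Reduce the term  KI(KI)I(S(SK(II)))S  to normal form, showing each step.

  start: KI(KI)I(S(SK(II)))S
  step 1: II(S(SK(II)))S
  step 2: I(S(SK(II)))S
  step 3: S(SK(II))S
  step 4: S(SKI)S

Answer: normal form = S(SKI)S  (in 4 steps)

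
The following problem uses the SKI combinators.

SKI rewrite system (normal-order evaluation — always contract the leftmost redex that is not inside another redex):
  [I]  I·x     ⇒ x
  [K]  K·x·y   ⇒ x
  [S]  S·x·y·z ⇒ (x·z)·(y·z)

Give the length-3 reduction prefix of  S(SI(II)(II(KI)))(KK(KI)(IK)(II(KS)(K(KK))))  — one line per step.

  start: S(SI(II)(II(KI)))(KK(KI)(IK)(II(KS)(K(KK))))
  →1  S(I(II(KI))(II(II(KI))))(KK(KI)(IK)(II(KS)(K(KK))))
  →2  S(II(KI)(II(II(KI))))(KK(KI)(IK)(II(KS)(K(KK))))
  →3  S(I(KI)(II(II(KI))))(KK(KI)(IK)(II(KS)(K(KK))))

Answer: after 3 steps: S(I(KI)(II(II(KI))))(KK(KI)(IK)(II(KS)(K(KK))))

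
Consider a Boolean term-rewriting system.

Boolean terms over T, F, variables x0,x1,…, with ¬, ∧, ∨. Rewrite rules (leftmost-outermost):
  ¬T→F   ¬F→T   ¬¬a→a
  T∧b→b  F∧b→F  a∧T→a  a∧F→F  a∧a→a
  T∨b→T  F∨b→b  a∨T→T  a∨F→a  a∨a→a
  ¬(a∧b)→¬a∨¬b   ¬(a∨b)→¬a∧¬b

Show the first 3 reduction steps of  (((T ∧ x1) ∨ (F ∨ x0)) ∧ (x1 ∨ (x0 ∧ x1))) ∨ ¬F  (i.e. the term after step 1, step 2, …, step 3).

Answer: after 3 steps: ((x1 ∨ x0) ∧ (x1 ∨ (x0 ∧ x1))) ∨ T

Derivation:
  start: (((T ∧ x1) ∨ (F ∨ x0)) ∧ (x1 ∨ (x0 ∧ x1))) ∨ ¬F
  →1  ((x1 ∨ (F ∨ x0)) ∧ (x1 ∨ (x0 ∧ x1))) ∨ ¬F
  →2  ((x1 ∨ x0) ∧ (x1 ∨ (x0 ∧ x1))) ∨ ¬F
  →3  ((x1 ∨ x0) ∧ (x1 ∨ (x0 ∧ x1))) ∨ T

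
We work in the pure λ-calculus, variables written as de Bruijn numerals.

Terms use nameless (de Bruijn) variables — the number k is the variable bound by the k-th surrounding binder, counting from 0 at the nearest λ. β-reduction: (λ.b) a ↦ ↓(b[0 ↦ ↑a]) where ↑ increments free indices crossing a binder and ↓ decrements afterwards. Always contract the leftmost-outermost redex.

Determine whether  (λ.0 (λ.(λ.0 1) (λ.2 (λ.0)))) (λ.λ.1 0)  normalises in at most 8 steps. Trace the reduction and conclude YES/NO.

Answer: YES — reaches normal form λ.λ.0 in 7 ≤ 8 steps

Derivation:
  start: (λ.0 (λ.(λ.0 1) (λ.2 (λ.0)))) (λ.λ.1 0)
  →1  (λ.λ.1 0) (λ.(λ.0 1) (λ.(λ.λ.1 0) (λ.0)))
  →2  λ.(λ.(λ.0 1) (λ.(λ.λ.1 0) (λ.0))) 0
  →3  λ.(λ.0 1) (λ.(λ.λ.1 0) (λ.0))
  →4  λ.(λ.(λ.λ.1 0) (λ.0)) 0
  →5  λ.(λ.λ.1 0) (λ.0)
  →6  λ.λ.(λ.0) 0
  →7  λ.λ.0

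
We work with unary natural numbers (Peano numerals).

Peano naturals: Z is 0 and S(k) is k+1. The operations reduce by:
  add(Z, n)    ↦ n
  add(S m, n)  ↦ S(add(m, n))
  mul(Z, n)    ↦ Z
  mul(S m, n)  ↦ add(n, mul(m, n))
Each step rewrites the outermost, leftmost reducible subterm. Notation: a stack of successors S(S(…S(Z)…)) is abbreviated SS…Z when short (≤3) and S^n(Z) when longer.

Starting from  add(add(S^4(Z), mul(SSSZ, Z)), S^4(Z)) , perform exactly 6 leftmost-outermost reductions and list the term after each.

Answer: after 6 steps: S(S(S(add(add(SZ, mul(SSSZ, Z)), S^4(Z)))))

Derivation:
  start: add(add(S^4(Z), mul(SSSZ, Z)), S^4(Z))
  [1] add(S(add(SSSZ, mul(SSSZ, Z))), S^4(Z))
  [2] S(add(add(SSSZ, mul(SSSZ, Z)), S^4(Z)))
  [3] S(add(S(add(SSZ, mul(SSSZ, Z))), S^4(Z)))
  [4] S(S(add(add(SSZ, mul(SSSZ, Z)), S^4(Z))))
  [5] S(S(add(S(add(SZ, mul(SSSZ, Z))), S^4(Z))))
  [6] S(S(S(add(add(SZ, mul(SSSZ, Z)), S^4(Z)))))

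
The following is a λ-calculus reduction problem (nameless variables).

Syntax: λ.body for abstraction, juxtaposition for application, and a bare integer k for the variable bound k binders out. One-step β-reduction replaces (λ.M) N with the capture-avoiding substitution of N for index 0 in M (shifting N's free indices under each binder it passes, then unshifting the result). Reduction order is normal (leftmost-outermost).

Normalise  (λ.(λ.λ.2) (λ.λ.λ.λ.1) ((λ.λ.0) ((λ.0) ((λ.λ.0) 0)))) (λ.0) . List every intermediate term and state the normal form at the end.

  start: (λ.(λ.λ.2) (λ.λ.λ.λ.1) ((λ.λ.0) ((λ.0) ((λ.λ.0) 0)))) (λ.0)
  →1  (λ.λ.λ.0) (λ.λ.λ.λ.1) ((λ.λ.0) ((λ.0) ((λ.λ.0) (λ.0))))
  →2  (λ.λ.0) ((λ.λ.0) ((λ.0) ((λ.λ.0) (λ.0))))
  →3  λ.0

Answer: normal form = λ.0  (in 3 steps)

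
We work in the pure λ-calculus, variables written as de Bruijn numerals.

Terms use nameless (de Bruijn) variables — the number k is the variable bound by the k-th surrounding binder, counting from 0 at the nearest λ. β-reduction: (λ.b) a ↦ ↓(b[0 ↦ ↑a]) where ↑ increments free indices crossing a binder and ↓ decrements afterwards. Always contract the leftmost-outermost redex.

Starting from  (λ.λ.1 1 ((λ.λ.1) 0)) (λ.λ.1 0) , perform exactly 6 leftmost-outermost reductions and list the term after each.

Answer: after 6 steps: λ.λ.1

Working:
  start: (λ.λ.1 1 ((λ.λ.1) 0)) (λ.λ.1 0)
  →1  λ.(λ.λ.1 0) (λ.λ.1 0) ((λ.λ.1) 0)
  →2  λ.(λ.(λ.λ.1 0) 0) ((λ.λ.1) 0)
  →3  λ.(λ.λ.1 0) ((λ.λ.1) 0)
  →4  λ.λ.(λ.λ.1) 1 0
  →5  λ.λ.(λ.2) 0
  →6  λ.λ.1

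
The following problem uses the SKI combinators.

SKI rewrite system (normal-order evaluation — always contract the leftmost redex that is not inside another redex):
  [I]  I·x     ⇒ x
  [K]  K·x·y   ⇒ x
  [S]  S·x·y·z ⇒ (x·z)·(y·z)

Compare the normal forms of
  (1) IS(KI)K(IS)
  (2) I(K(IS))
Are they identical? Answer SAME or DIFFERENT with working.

Answer: SAME — A ⇓ KS, B ⇓ KS

Derivation:
Term A:
  start: IS(KI)K(IS)
  [1] S(KI)K(IS)
  [2] KI(IS)(K(IS))
  [3] I(K(IS))
  [4] K(IS)
  [5] KS

Term B:
  start: I(K(IS))
  [1] K(IS)
  [2] KS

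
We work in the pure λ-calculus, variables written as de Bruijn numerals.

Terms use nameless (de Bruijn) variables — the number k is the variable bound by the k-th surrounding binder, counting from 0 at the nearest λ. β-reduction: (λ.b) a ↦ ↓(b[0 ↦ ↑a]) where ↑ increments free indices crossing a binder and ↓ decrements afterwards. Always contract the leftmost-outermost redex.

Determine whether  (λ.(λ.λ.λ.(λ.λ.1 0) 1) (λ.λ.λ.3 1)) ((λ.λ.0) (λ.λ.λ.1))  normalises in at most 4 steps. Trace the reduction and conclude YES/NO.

Answer: YES — reaches normal form λ.λ.λ.2 0 in 3 ≤ 4 steps

Reduction:
  start: (λ.(λ.λ.λ.(λ.λ.1 0) 1) (λ.λ.λ.3 1)) ((λ.λ.0) (λ.λ.λ.1))
  [1] (λ.λ.λ.(λ.λ.1 0) 1) (λ.λ.λ.(λ.λ.0) (λ.λ.λ.1) 1)
  [2] λ.λ.(λ.λ.1 0) 1
  [3] λ.λ.λ.2 0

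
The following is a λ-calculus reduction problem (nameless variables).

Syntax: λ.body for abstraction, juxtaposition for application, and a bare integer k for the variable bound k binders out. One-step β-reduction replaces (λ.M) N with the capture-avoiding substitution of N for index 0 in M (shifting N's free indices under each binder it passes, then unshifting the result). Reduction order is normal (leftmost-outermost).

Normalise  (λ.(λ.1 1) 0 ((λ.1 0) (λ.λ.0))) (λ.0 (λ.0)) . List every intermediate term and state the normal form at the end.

  start: (λ.(λ.1 1) 0 ((λ.1 0) (λ.λ.0))) (λ.0 (λ.0))
  →1  (λ.(λ.0 (λ.0)) (λ.0 (λ.0))) (λ.0 (λ.0)) ((λ.(λ.0 (λ.0)) 0) (λ.λ.0))
  →2  (λ.0 (λ.0)) (λ.0 (λ.0)) ((λ.(λ.0 (λ.0)) 0) (λ.λ.0))
  →3  (λ.0 (λ.0)) (λ.0) ((λ.(λ.0 (λ.0)) 0) (λ.λ.0))
  →4  (λ.0) (λ.0) ((λ.(λ.0 (λ.0)) 0) (λ.λ.0))
  →5  (λ.0) ((λ.(λ.0 (λ.0)) 0) (λ.λ.0))
  →6  (λ.(λ.0 (λ.0)) 0) (λ.λ.0)
  →7  (λ.0 (λ.0)) (λ.λ.0)
  →8  (λ.λ.0) (λ.0)
  →9  λ.0

Answer: normal form = λ.0  (in 9 steps)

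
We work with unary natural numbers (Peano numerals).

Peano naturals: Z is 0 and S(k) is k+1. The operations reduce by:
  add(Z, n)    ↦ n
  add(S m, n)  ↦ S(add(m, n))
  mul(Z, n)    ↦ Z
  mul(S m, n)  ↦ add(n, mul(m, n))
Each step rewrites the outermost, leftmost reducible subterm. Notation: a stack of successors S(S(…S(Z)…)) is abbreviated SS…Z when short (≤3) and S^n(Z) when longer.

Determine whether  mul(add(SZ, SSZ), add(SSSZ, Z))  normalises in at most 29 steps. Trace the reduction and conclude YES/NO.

Answer: NO — after 29 steps the term is S(S(S(S(S(S(S(S(S(mul(Z, add(SSSZ, Z))))))))))), not yet normal

Derivation:
  start: mul(add(SZ, SSZ), add(SSSZ, Z))
  step 1: mul(S(add(Z, SSZ)), add(SSSZ, Z))
  step 2: add(add(SSSZ, Z), mul(add(Z, SSZ), add(SSSZ, Z)))
  step 3: add(S(add(SSZ, Z)), mul(add(Z, SSZ), add(SSSZ, Z)))
  step 4: S(add(add(SSZ, Z), mul(add(Z, SSZ), add(SSSZ, Z))))
  step 5: S(add(S(add(SZ, Z)), mul(add(Z, SSZ), add(SSSZ, Z))))
  step 6: S(S(add(add(SZ, Z), mul(add(Z, SSZ), add(SSSZ, Z)))))
  step 7: S(S(add(S(add(Z, Z)), mul(add(Z, SSZ), add(SSSZ, Z)))))
  step 8: S(S(S(add(add(Z, Z), mul(add(Z, SSZ), add(SSSZ, Z))))))
  step 9: S(S(S(add(Z, mul(add(Z, SSZ), add(SSSZ, Z))))))
  step 10: S(S(S(mul(add(Z, SSZ), add(SSSZ, Z)))))
  step 11: S(S(S(mul(SSZ, add(SSSZ, Z)))))
  step 12: S(S(S(add(add(SSSZ, Z), mul(SZ, add(SSSZ, Z))))))
  step 13: S(S(S(add(S(add(SSZ, Z)), mul(SZ, add(SSSZ, Z))))))
  step 14: S(S(S(S(add(add(SSZ, Z), mul(SZ, add(SSSZ, Z)))))))
  step 15: S(S(S(S(add(S(add(SZ, Z)), mul(SZ, add(SSSZ, Z)))))))
  step 16: S(S(S(S(S(add(add(SZ, Z), mul(SZ, add(SSSZ, Z))))))))
  step 17: S(S(S(S(S(add(S(add(Z, Z)), mul(SZ, add(SSSZ, Z))))))))
  step 18: S(S(S(S(S(S(add(add(Z, Z), mul(SZ, add(SSSZ, Z)))))))))
  step 19: S(S(S(S(S(S(add(Z, mul(SZ, add(SSSZ, Z)))))))))
  step 20: S(S(S(S(S(S(mul(SZ, add(SSSZ, Z))))))))
  step 21: S(S(S(S(S(S(add(add(SSSZ, Z), mul(Z, add(SSSZ, Z)))))))))
  step 22: S(S(S(S(S(S(add(S(add(SSZ, Z)), mul(Z, add(SSSZ, Z)))))))))
  step 23: S(S(S(S(S(S(S(add(add(SSZ, Z), mul(Z, add(SSSZ, Z))))))))))
  step 24: S(S(S(S(S(S(S(add(S(add(SZ, Z)), mul(Z, add(SSSZ, Z))))))))))
  step 25: S(S(S(S(S(S(S(S(add(add(SZ, Z), mul(Z, add(SSSZ, Z)))))))))))
  step 26: S(S(S(S(S(S(S(S(add(S(add(Z, Z)), mul(Z, add(SSSZ, Z)))))))))))
  step 27: S(S(S(S(S(S(S(S(S(add(add(Z, Z), mul(Z, add(SSSZ, Z))))))))))))
  step 28: S(S(S(S(S(S(S(S(S(add(Z, mul(Z, add(SSSZ, Z))))))))))))
  step 29: S(S(S(S(S(S(S(S(S(mul(Z, add(SSSZ, Z)))))))))))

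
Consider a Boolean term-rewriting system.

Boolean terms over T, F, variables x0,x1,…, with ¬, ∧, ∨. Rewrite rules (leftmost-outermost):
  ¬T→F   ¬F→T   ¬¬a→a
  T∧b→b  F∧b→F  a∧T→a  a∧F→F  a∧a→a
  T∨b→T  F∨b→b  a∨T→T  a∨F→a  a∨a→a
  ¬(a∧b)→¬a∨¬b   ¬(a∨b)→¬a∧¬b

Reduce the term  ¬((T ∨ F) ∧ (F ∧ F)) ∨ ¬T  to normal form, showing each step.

Answer: normal form = T  (in 9 steps)

Working:
  start: ¬((T ∨ F) ∧ (F ∧ F)) ∨ ¬T
  step 1: (¬(T ∨ F) ∨ ¬(F ∧ F)) ∨ ¬T
  step 2: ((¬T ∧ ¬F) ∨ ¬(F ∧ F)) ∨ ¬T
  step 3: ((F ∧ ¬F) ∨ ¬(F ∧ F)) ∨ ¬T
  step 4: (F ∨ ¬(F ∧ F)) ∨ ¬T
  step 5: ¬(F ∧ F) ∨ ¬T
  step 6: (¬F ∨ ¬F) ∨ ¬T
  step 7: ¬F ∨ ¬T
  step 8: T ∨ ¬T
  step 9: T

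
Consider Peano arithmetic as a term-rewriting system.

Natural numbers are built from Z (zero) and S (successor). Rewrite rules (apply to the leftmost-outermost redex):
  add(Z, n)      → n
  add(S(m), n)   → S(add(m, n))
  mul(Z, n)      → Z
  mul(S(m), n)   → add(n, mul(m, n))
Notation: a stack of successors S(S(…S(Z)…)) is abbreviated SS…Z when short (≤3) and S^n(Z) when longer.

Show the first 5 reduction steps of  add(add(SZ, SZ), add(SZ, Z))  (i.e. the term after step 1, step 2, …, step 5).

  start: add(add(SZ, SZ), add(SZ, Z))
  →1  add(S(add(Z, SZ)), add(SZ, Z))
  →2  S(add(add(Z, SZ), add(SZ, Z)))
  →3  S(add(SZ, add(SZ, Z)))
  →4  S(S(add(Z, add(SZ, Z))))
  →5  S(S(add(SZ, Z)))

Answer: after 5 steps: S(S(add(SZ, Z)))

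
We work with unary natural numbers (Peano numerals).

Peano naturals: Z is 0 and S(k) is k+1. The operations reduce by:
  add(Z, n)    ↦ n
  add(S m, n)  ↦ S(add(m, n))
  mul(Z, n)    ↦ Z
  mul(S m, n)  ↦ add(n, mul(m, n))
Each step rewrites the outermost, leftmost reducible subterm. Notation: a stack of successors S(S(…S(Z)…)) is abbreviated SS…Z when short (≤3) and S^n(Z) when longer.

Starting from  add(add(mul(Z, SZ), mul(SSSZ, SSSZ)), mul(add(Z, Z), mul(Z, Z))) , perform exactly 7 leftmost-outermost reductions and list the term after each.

  start: add(add(mul(Z, SZ), mul(SSSZ, SSSZ)), mul(add(Z, Z), mul(Z, Z)))
  →1  add(add(Z, mul(SSSZ, SSSZ)), mul(add(Z, Z), mul(Z, Z)))
  →2  add(mul(SSSZ, SSSZ), mul(add(Z, Z), mul(Z, Z)))
  →3  add(add(SSSZ, mul(SSZ, SSSZ)), mul(add(Z, Z), mul(Z, Z)))
  →4  add(S(add(SSZ, mul(SSZ, SSSZ))), mul(add(Z, Z), mul(Z, Z)))
  →5  S(add(add(SSZ, mul(SSZ, SSSZ)), mul(add(Z, Z), mul(Z, Z))))
  →6  S(add(S(add(SZ, mul(SSZ, SSSZ))), mul(add(Z, Z), mul(Z, Z))))
  →7  S(S(add(add(SZ, mul(SSZ, SSSZ)), mul(add(Z, Z), mul(Z, Z)))))

Answer: after 7 steps: S(S(add(add(SZ, mul(SSZ, SSSZ)), mul(add(Z, Z), mul(Z, Z)))))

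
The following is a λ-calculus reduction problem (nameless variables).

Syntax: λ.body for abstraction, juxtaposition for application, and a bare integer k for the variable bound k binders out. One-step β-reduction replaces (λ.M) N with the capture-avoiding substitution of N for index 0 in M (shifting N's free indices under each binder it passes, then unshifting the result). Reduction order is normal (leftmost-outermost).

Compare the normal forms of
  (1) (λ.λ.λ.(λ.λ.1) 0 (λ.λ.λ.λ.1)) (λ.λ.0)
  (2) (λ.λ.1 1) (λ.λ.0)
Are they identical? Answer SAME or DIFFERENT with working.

Term A:
  start: (λ.λ.λ.(λ.λ.1) 0 (λ.λ.λ.λ.1)) (λ.λ.0)
  step 1: λ.λ.(λ.λ.1) 0 (λ.λ.λ.λ.1)
  step 2: λ.λ.(λ.1) (λ.λ.λ.λ.1)
  step 3: λ.λ.0

Term B:
  start: (λ.λ.1 1) (λ.λ.0)
  step 1: λ.(λ.λ.0) (λ.λ.0)
  step 2: λ.λ.0

Answer: SAME — A ⇓ λ.λ.0, B ⇓ λ.λ.0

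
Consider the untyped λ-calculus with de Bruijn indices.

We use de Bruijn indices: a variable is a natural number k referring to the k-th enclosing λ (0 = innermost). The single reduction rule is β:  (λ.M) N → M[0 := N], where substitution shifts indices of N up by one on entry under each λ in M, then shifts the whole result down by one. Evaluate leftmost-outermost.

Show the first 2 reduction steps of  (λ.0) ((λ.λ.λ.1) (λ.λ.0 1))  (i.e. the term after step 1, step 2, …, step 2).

  start: (λ.0) ((λ.λ.λ.1) (λ.λ.0 1))
  →1  (λ.λ.λ.1) (λ.λ.0 1)
  →2  λ.λ.1

Answer: after 2 steps: λ.λ.1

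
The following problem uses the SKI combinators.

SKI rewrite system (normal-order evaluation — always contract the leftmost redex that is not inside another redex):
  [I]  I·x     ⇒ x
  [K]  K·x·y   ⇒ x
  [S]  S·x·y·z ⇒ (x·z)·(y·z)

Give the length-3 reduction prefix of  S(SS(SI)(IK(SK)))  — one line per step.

  start: S(SS(SI)(IK(SK)))
  [1] S(S(IK(SK))(SI(IK(SK))))
  [2] S(S(K(SK))(SI(IK(SK))))
  [3] S(S(K(SK))(SI(K(SK))))

Answer: after 3 steps: S(S(K(SK))(SI(K(SK))))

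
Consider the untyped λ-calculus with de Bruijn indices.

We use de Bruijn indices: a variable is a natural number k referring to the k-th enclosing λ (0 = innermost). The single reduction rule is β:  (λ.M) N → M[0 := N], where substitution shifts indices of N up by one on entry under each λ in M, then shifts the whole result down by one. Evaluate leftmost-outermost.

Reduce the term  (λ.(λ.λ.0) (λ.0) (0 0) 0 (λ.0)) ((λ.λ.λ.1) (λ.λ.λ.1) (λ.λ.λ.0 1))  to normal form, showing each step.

  start: (λ.(λ.λ.0) (λ.0) (0 0) 0 (λ.0)) ((λ.λ.λ.1) (λ.λ.λ.1) (λ.λ.λ.0 1))
  step 1: (λ.λ.0) (λ.0) ((λ.λ.λ.1) (λ.λ.λ.1) (λ.λ.λ.0 1) ((λ.λ.λ.1) (λ.λ.λ.1) (λ.λ.λ.0 1))) ((λ.λ.λ.1) (λ.λ.λ.1) (λ.λ.λ.0 1)) (λ.0)
  step 2: (λ.0) ((λ.λ.λ.1) (λ.λ.λ.1) (λ.λ.λ.0 1) ((λ.λ.λ.1) (λ.λ.λ.1) (λ.λ.λ.0 1))) ((λ.λ.λ.1) (λ.λ.λ.1) (λ.λ.λ.0 1)) (λ.0)
  step 3: (λ.λ.λ.1) (λ.λ.λ.1) (λ.λ.λ.0 1) ((λ.λ.λ.1) (λ.λ.λ.1) (λ.λ.λ.0 1)) ((λ.λ.λ.1) (λ.λ.λ.1) (λ.λ.λ.0 1)) (λ.0)
  step 4: (λ.λ.1) (λ.λ.λ.0 1) ((λ.λ.λ.1) (λ.λ.λ.1) (λ.λ.λ.0 1)) ((λ.λ.λ.1) (λ.λ.λ.1) (λ.λ.λ.0 1)) (λ.0)
  step 5: (λ.λ.λ.λ.0 1) ((λ.λ.λ.1) (λ.λ.λ.1) (λ.λ.λ.0 1)) ((λ.λ.λ.1) (λ.λ.λ.1) (λ.λ.λ.0 1)) (λ.0)
  step 6: (λ.λ.λ.0 1) ((λ.λ.λ.1) (λ.λ.λ.1) (λ.λ.λ.0 1)) (λ.0)
  step 7: (λ.λ.0 1) (λ.0)
  step 8: λ.0 (λ.0)

Answer: normal form = λ.0 (λ.0)  (in 8 steps)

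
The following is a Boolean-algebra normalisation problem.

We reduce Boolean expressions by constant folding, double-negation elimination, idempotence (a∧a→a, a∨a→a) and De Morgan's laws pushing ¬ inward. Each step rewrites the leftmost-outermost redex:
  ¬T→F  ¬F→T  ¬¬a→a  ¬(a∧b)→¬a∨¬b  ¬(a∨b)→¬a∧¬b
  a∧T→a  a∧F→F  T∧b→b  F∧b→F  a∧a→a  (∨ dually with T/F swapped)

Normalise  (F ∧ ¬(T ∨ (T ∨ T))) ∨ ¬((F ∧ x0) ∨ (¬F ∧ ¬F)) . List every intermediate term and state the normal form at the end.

Answer: normal form = F  (in 10 steps)

Reduction:
  start: (F ∧ ¬(T ∨ (T ∨ T))) ∨ ¬((F ∧ x0) ∨ (¬F ∧ ¬F))
  →1  F ∨ ¬((F ∧ x0) ∨ (¬F ∧ ¬F))
  →2  ¬((F ∧ x0) ∨ (¬F ∧ ¬F))
  →3  ¬(F ∧ x0) ∧ ¬(¬F ∧ ¬F)
  →4  (¬F ∨ ¬x0) ∧ ¬(¬F ∧ ¬F)
  →5  (T ∨ ¬x0) ∧ ¬(¬F ∧ ¬F)
  →6  T ∧ ¬(¬F ∧ ¬F)
  →7  ¬(¬F ∧ ¬F)
  →8  ¬¬F ∨ ¬¬F
  →9  ¬¬F
  →10  F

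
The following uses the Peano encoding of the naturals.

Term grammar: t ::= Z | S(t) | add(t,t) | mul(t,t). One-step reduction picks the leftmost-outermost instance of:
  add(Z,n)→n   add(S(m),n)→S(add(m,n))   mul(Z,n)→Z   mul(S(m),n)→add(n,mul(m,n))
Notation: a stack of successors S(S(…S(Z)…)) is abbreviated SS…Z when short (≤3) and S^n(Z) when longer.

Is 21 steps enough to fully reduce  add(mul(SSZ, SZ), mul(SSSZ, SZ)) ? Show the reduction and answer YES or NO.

Answer: YES — reaches normal form S^5(Z) in 20 ≤ 21 steps

Reduction:
  start: add(mul(SSZ, SZ), mul(SSSZ, SZ))
  [1] add(add(SZ, mul(SZ, SZ)), mul(SSSZ, SZ))
  [2] add(S(add(Z, mul(SZ, SZ))), mul(SSSZ, SZ))
  [3] S(add(add(Z, mul(SZ, SZ)), mul(SSSZ, SZ)))
  [4] S(add(mul(SZ, SZ), mul(SSSZ, SZ)))
  [5] S(add(add(SZ, mul(Z, SZ)), mul(SSSZ, SZ)))
  [6] S(add(S(add(Z, mul(Z, SZ))), mul(SSSZ, SZ)))
  [7] S(S(add(add(Z, mul(Z, SZ)), mul(SSSZ, SZ))))
  [8] S(S(add(mul(Z, SZ), mul(SSSZ, SZ))))
  [9] S(S(add(Z, mul(SSSZ, SZ))))
  [10] S(S(mul(SSSZ, SZ)))
  [11] S(S(add(SZ, mul(SSZ, SZ))))
  [12] S(S(S(add(Z, mul(SSZ, SZ)))))
  [13] S(S(S(mul(SSZ, SZ))))
  [14] S(S(S(add(SZ, mul(SZ, SZ)))))
  [15] S(S(S(S(add(Z, mul(SZ, SZ))))))
  [16] S(S(S(S(mul(SZ, SZ)))))
  [17] S(S(S(S(add(SZ, mul(Z, SZ))))))
  [18] S(S(S(S(S(add(Z, mul(Z, SZ)))))))
  [19] S(S(S(S(S(mul(Z, SZ))))))
  [20] S^5(Z)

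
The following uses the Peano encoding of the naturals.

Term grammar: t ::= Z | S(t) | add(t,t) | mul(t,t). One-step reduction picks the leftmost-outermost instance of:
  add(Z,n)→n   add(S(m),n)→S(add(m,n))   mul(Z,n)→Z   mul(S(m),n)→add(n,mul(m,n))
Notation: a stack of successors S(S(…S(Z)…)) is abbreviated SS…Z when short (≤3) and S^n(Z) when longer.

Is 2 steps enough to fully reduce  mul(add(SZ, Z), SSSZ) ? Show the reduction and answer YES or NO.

Answer: NO — after 2 steps the term is add(SSSZ, mul(add(Z, Z), SSSZ)), not yet normal

Reduction:
  start: mul(add(SZ, Z), SSSZ)
  step 1: mul(S(add(Z, Z)), SSSZ)
  step 2: add(SSSZ, mul(add(Z, Z), SSSZ))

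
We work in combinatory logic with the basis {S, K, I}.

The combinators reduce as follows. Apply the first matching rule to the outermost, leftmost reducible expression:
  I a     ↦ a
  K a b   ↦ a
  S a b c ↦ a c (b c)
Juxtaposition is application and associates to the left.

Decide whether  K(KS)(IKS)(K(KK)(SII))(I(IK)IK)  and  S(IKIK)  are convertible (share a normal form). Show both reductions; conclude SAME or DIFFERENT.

Answer: SAME — A ⇓ SI, B ⇓ SI

Reduction:
Term A:
  start: K(KS)(IKS)(K(KK)(SII))(I(IK)IK)
  step 1: KS(K(KK)(SII))(I(IK)IK)
  step 2: S(I(IK)IK)
  step 3: S(IKIK)
  step 4: S(KIK)
  step 5: SI

Term B:
  start: S(IKIK)
  step 1: S(KIK)
  step 2: SI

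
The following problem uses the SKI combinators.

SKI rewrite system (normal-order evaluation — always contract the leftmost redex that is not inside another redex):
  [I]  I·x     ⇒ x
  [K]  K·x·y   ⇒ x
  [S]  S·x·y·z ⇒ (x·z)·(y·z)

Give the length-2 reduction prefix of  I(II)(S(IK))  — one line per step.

  start: I(II)(S(IK))
  step 1: II(S(IK))
  step 2: I(S(IK))

Answer: after 2 steps: I(S(IK))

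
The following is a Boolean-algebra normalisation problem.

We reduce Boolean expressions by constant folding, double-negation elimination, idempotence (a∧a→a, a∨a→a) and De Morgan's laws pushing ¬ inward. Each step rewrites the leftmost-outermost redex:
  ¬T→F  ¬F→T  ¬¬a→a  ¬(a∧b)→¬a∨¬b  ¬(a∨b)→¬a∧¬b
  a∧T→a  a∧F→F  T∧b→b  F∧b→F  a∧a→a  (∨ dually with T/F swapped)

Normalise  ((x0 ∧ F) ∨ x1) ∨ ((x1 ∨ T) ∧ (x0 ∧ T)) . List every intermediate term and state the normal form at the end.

  start: ((x0 ∧ F) ∨ x1) ∨ ((x1 ∨ T) ∧ (x0 ∧ T))
  →1  (F ∨ x1) ∨ ((x1 ∨ T) ∧ (x0 ∧ T))
  →2  x1 ∨ ((x1 ∨ T) ∧ (x0 ∧ T))
  →3  x1 ∨ (T ∧ (x0 ∧ T))
  →4  x1 ∨ (x0 ∧ T)
  →5  x1 ∨ x0

Answer: normal form = x1 ∨ x0  (in 5 steps)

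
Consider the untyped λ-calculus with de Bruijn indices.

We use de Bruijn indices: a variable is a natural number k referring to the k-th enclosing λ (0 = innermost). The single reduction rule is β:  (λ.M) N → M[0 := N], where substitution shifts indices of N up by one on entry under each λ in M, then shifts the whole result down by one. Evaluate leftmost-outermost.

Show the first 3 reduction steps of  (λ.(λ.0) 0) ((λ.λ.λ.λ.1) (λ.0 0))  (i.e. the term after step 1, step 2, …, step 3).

  start: (λ.(λ.0) 0) ((λ.λ.λ.λ.1) (λ.0 0))
  step 1: (λ.0) ((λ.λ.λ.λ.1) (λ.0 0))
  step 2: (λ.λ.λ.λ.1) (λ.0 0)
  step 3: λ.λ.λ.1

Answer: after 3 steps: λ.λ.λ.1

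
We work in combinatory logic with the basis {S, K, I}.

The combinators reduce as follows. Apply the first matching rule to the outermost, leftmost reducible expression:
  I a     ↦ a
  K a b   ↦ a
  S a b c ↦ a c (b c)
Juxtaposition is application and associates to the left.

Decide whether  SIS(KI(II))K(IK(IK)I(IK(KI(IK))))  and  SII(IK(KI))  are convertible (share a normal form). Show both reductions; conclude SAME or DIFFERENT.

Term A:
  start: SIS(KI(II))K(IK(IK)I(IK(KI(IK))))
  step 1: I(KI(II))(S(KI(II)))K(IK(IK)I(IK(KI(IK))))
  step 2: KI(II)(S(KI(II)))K(IK(IK)I(IK(KI(IK))))
  step 3: I(S(KI(II)))K(IK(IK)I(IK(KI(IK))))
  step 4: S(KI(II))K(IK(IK)I(IK(KI(IK))))
  step 5: KI(II)(IK(IK)I(IK(KI(IK))))(K(IK(IK)I(IK(KI(IK)))))
  step 6: I(IK(IK)I(IK(KI(IK))))(K(IK(IK)I(IK(KI(IK)))))
  step 7: IK(IK)I(IK(KI(IK)))(K(IK(IK)I(IK(KI(IK)))))
  step 8: K(IK)I(IK(KI(IK)))(K(IK(IK)I(IK(KI(IK)))))
  step 9: IK(IK(KI(IK)))(K(IK(IK)I(IK(KI(IK)))))
  step 10: K(IK(KI(IK)))(K(IK(IK)I(IK(KI(IK)))))
  step 11: IK(KI(IK))
  step 12: K(KI(IK))
  step 13: KI

Term B:
  start: SII(IK(KI))
  step 1: I(IK(KI))(I(IK(KI)))
  step 2: IK(KI)(I(IK(KI)))
  step 3: K(KI)(I(IK(KI)))
  step 4: KI

Answer: SAME — A ⇓ KI, B ⇓ KI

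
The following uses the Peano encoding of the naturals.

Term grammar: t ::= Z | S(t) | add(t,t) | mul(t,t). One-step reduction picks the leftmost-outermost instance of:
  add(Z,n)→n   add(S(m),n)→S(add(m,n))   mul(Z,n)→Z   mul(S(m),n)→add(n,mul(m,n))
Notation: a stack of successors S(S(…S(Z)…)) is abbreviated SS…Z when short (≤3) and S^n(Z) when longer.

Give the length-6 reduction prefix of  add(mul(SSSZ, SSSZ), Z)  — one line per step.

Answer: after 6 steps: S(S(add(S(add(Z, mul(SSZ, SSSZ))), Z)))

Reduction:
  start: add(mul(SSSZ, SSSZ), Z)
  step 1: add(add(SSSZ, mul(SSZ, SSSZ)), Z)
  step 2: add(S(add(SSZ, mul(SSZ, SSSZ))), Z)
  step 3: S(add(add(SSZ, mul(SSZ, SSSZ)), Z))
  step 4: S(add(S(add(SZ, mul(SSZ, SSSZ))), Z))
  step 5: S(S(add(add(SZ, mul(SSZ, SSSZ)), Z)))
  step 6: S(S(add(S(add(Z, mul(SSZ, SSSZ))), Z)))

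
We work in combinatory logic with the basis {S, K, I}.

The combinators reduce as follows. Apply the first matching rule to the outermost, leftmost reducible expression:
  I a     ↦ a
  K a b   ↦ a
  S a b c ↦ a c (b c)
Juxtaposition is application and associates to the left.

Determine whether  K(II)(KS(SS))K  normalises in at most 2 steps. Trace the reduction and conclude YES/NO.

Answer: NO — after 2 steps the term is IK, not yet normal

Derivation:
  start: K(II)(KS(SS))K
  [1] IIK
  [2] IK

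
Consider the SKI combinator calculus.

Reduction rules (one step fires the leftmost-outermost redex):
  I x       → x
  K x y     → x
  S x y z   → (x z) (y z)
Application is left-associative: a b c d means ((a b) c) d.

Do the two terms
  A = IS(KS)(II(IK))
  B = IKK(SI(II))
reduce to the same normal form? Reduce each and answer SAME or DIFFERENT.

Answer: DIFFERENT — A ⇓ S(KS)K, B ⇓ K

Reduction:
Term A:
  start: IS(KS)(II(IK))
  step 1: S(KS)(II(IK))
  step 2: S(KS)(I(IK))
  step 3: S(KS)(IK)
  step 4: S(KS)K

Term B:
  start: IKK(SI(II))
  step 1: KK(SI(II))
  step 2: K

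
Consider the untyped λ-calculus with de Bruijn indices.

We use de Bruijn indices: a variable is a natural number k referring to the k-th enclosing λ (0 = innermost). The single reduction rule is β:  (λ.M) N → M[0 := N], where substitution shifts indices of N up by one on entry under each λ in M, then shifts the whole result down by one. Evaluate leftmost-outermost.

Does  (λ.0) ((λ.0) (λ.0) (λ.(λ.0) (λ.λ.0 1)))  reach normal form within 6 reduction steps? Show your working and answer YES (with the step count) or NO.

  start: (λ.0) ((λ.0) (λ.0) (λ.(λ.0) (λ.λ.0 1)))
  [1] (λ.0) (λ.0) (λ.(λ.0) (λ.λ.0 1))
  [2] (λ.0) (λ.(λ.0) (λ.λ.0 1))
  [3] λ.(λ.0) (λ.λ.0 1)
  [4] λ.λ.λ.0 1

Answer: YES — reaches normal form λ.λ.λ.0 1 in 4 ≤ 6 steps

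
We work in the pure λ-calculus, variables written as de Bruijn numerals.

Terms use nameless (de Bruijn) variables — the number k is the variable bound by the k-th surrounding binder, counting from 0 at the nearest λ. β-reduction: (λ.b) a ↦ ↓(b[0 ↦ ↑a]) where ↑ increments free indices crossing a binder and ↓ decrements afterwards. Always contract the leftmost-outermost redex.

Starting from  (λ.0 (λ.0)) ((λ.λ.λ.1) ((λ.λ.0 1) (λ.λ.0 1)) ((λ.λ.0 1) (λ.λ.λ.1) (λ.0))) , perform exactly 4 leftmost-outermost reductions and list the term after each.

  start: (λ.0 (λ.0)) ((λ.λ.λ.1) ((λ.λ.0 1) (λ.λ.0 1)) ((λ.λ.0 1) (λ.λ.λ.1) (λ.0)))
  step 1: (λ.λ.λ.1) ((λ.λ.0 1) (λ.λ.0 1)) ((λ.λ.0 1) (λ.λ.λ.1) (λ.0)) (λ.0)
  step 2: (λ.λ.1) ((λ.λ.0 1) (λ.λ.λ.1) (λ.0)) (λ.0)
  step 3: (λ.(λ.λ.0 1) (λ.λ.λ.1) (λ.0)) (λ.0)
  step 4: (λ.λ.0 1) (λ.λ.λ.1) (λ.0)

Answer: after 4 steps: (λ.λ.0 1) (λ.λ.λ.1) (λ.0)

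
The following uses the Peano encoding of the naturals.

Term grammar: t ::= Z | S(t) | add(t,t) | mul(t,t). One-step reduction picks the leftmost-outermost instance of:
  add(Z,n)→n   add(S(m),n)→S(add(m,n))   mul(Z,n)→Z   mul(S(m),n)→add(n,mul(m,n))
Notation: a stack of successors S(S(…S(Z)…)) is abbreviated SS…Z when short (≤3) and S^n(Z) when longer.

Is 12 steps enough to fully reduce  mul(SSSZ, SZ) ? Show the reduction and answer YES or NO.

Answer: YES — reaches normal form SSSZ in 10 ≤ 12 steps

Reduction:
  start: mul(SSSZ, SZ)
  step 1: add(SZ, mul(SSZ, SZ))
  step 2: S(add(Z, mul(SSZ, SZ)))
  step 3: S(mul(SSZ, SZ))
  step 4: S(add(SZ, mul(SZ, SZ)))
  step 5: S(S(add(Z, mul(SZ, SZ))))
  step 6: S(S(mul(SZ, SZ)))
  step 7: S(S(add(SZ, mul(Z, SZ))))
  step 8: S(S(S(add(Z, mul(Z, SZ)))))
  step 9: S(S(S(mul(Z, SZ))))
  step 10: SSSZ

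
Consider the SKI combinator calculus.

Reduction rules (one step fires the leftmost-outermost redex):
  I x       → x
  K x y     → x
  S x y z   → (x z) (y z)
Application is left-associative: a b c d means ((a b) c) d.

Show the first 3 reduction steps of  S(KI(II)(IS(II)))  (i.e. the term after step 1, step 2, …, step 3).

  start: S(KI(II)(IS(II)))
  →1  S(I(IS(II)))
  →2  S(IS(II))
  →3  S(S(II))

Answer: after 3 steps: S(S(II))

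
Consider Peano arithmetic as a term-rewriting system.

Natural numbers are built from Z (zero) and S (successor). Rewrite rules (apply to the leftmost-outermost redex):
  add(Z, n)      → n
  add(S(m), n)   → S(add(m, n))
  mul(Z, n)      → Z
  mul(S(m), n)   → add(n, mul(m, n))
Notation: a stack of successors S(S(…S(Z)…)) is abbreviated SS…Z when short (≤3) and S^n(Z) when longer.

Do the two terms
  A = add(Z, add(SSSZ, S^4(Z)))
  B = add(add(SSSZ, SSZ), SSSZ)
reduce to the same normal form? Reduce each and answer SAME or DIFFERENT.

Term A:
  start: add(Z, add(SSSZ, S^4(Z)))
  step 1: add(SSSZ, S^4(Z))
  step 2: S(add(SSZ, S^4(Z)))
  step 3: S(S(add(SZ, S^4(Z))))
  step 4: S(S(S(add(Z, S^4(Z)))))
  step 5: S^7(Z)

Term B:
  start: add(add(SSSZ, SSZ), SSSZ)
  step 1: add(S(add(SSZ, SSZ)), SSSZ)
  step 2: S(add(add(SSZ, SSZ), SSSZ))
  step 3: S(add(S(add(SZ, SSZ)), SSSZ))
  step 4: S(S(add(add(SZ, SSZ), SSSZ)))
  step 5: S(S(add(S(add(Z, SSZ)), SSSZ)))
  step 6: S(S(S(add(add(Z, SSZ), SSSZ))))
  step 7: S(S(S(add(SSZ, SSSZ))))
  step 8: S(S(S(S(add(SZ, SSSZ)))))
  step 9: S(S(S(S(S(add(Z, SSSZ))))))
  step 10: S^8(Z)

Answer: DIFFERENT — A ⇓ S^7(Z), B ⇓ S^8(Z)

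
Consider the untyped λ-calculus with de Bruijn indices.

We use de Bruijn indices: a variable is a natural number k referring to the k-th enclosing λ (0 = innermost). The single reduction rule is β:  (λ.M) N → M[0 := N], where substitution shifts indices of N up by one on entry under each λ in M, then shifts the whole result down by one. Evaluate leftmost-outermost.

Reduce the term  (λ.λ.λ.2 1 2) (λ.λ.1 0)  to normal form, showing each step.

  start: (λ.λ.λ.2 1 2) (λ.λ.1 0)
  [1] λ.λ.(λ.λ.1 0) 1 (λ.λ.1 0)
  [2] λ.λ.(λ.2 0) (λ.λ.1 0)
  [3] λ.λ.1 (λ.λ.1 0)

Answer: normal form = λ.λ.1 (λ.λ.1 0)  (in 3 steps)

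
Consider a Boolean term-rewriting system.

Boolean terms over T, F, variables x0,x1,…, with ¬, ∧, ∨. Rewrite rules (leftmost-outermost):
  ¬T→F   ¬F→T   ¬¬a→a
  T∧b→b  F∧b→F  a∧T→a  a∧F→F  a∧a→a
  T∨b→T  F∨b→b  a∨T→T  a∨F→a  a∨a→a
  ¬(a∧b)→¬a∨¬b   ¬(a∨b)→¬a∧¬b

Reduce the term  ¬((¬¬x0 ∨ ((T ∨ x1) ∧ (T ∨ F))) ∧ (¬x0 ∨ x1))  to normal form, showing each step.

  start: ¬((¬¬x0 ∨ ((T ∨ x1) ∧ (T ∨ F))) ∧ (¬x0 ∨ x1))
  [1] ¬(¬¬x0 ∨ ((T ∨ x1) ∧ (T ∨ F))) ∨ ¬(¬x0 ∨ x1)
  [2] (¬¬¬x0 ∧ ¬((T ∨ x1) ∧ (T ∨ F))) ∨ ¬(¬x0 ∨ x1)
  [3] (¬x0 ∧ ¬((T ∨ x1) ∧ (T ∨ F))) ∨ ¬(¬x0 ∨ x1)
  [4] (¬x0 ∧ (¬(T ∨ x1) ∨ ¬(T ∨ F))) ∨ ¬(¬x0 ∨ x1)
  [5] (¬x0 ∧ ((¬T ∧ ¬x1) ∨ ¬(T ∨ F))) ∨ ¬(¬x0 ∨ x1)
  [6] (¬x0 ∧ ((F ∧ ¬x1) ∨ ¬(T ∨ F))) ∨ ¬(¬x0 ∨ x1)
  [7] (¬x0 ∧ (F ∨ ¬(T ∨ F))) ∨ ¬(¬x0 ∨ x1)
  [8] (¬x0 ∧ ¬(T ∨ F)) ∨ ¬(¬x0 ∨ x1)
  [9] (¬x0 ∧ (¬T ∧ ¬F)) ∨ ¬(¬x0 ∨ x1)
  [10] (¬x0 ∧ (F ∧ ¬F)) ∨ ¬(¬x0 ∨ x1)
  [11] (¬x0 ∧ F) ∨ ¬(¬x0 ∨ x1)
  [12] F ∨ ¬(¬x0 ∨ x1)
  [13] ¬(¬x0 ∨ x1)
  [14] ¬¬x0 ∧ ¬x1
  [15] x0 ∧ ¬x1

Answer: normal form = x0 ∧ ¬x1  (in 15 steps)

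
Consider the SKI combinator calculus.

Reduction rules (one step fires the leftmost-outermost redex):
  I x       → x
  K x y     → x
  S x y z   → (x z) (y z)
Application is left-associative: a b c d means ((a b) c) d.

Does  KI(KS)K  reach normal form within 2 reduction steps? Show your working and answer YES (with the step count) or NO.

Answer: YES — reaches normal form K in 2 ≤ 2 steps

Working:
  start: KI(KS)K
  [1] IK
  [2] K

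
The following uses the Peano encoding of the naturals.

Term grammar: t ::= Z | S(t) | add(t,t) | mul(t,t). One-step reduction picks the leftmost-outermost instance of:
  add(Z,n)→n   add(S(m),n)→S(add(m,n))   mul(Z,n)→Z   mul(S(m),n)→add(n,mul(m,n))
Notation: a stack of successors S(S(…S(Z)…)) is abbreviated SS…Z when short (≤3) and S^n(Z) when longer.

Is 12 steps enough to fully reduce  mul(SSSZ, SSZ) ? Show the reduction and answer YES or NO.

  start: mul(SSSZ, SSZ)
  [1] add(SSZ, mul(SSZ, SSZ))
  [2] S(add(SZ, mul(SSZ, SSZ)))
  [3] S(S(add(Z, mul(SSZ, SSZ))))
  [4] S(S(mul(SSZ, SSZ)))
  [5] S(S(add(SSZ, mul(SZ, SSZ))))
  [6] S(S(S(add(SZ, mul(SZ, SSZ)))))
  [7] S(S(S(S(add(Z, mul(SZ, SSZ))))))
  [8] S(S(S(S(mul(SZ, SSZ)))))
  [9] S(S(S(S(add(SSZ, mul(Z, SSZ))))))
  [10] S(S(S(S(S(add(SZ, mul(Z, SSZ)))))))
  [11] S(S(S(S(S(S(add(Z, mul(Z, SSZ))))))))
  [12] S(S(S(S(S(S(mul(Z, SSZ)))))))

Answer: NO — after 12 steps the term is S(S(S(S(S(S(mul(Z, SSZ))))))), not yet normal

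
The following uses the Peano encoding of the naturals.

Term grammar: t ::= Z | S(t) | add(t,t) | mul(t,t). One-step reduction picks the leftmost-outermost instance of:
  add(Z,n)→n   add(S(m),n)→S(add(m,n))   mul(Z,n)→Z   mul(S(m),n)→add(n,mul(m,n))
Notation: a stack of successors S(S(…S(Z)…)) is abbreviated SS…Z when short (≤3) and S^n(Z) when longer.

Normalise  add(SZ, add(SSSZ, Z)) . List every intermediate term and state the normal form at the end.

Answer: normal form = S^4(Z)  (in 6 steps)

Derivation:
  start: add(SZ, add(SSSZ, Z))
  [1] S(add(Z, add(SSSZ, Z)))
  [2] S(add(SSSZ, Z))
  [3] S(S(add(SSZ, Z)))
  [4] S(S(S(add(SZ, Z))))
  [5] S(S(S(S(add(Z, Z)))))
  [6] S^4(Z)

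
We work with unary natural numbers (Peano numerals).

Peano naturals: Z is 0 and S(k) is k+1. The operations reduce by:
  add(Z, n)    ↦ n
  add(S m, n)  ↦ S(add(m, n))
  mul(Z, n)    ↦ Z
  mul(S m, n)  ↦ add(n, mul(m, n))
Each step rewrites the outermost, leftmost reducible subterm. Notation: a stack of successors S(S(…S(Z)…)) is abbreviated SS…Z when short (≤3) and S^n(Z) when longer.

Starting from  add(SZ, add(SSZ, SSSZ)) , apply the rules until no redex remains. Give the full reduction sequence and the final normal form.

Answer: normal form = S^6(Z)  (in 5 steps)

Derivation:
  start: add(SZ, add(SSZ, SSSZ))
  step 1: S(add(Z, add(SSZ, SSSZ)))
  step 2: S(add(SSZ, SSSZ))
  step 3: S(S(add(SZ, SSSZ)))
  step 4: S(S(S(add(Z, SSSZ))))
  step 5: S^6(Z)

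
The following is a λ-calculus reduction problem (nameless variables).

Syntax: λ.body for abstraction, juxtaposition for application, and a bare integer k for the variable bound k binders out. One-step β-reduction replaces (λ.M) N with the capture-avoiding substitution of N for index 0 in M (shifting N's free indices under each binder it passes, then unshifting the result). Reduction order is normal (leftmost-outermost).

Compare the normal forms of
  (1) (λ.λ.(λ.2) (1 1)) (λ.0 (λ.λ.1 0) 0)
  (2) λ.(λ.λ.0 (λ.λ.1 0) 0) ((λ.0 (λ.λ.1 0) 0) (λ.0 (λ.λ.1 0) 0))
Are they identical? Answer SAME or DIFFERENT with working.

Term A:
  start: (λ.λ.(λ.2) (1 1)) (λ.0 (λ.λ.1 0) 0)
  step 1: λ.(λ.λ.0 (λ.λ.1 0) 0) ((λ.0 (λ.λ.1 0) 0) (λ.0 (λ.λ.1 0) 0))
  step 2: λ.λ.0 (λ.λ.1 0) 0

Term B:
  start: λ.(λ.λ.0 (λ.λ.1 0) 0) ((λ.0 (λ.λ.1 0) 0) (λ.0 (λ.λ.1 0) 0))
  step 1: λ.λ.0 (λ.λ.1 0) 0

Answer: SAME — A ⇓ λ.λ.0 (λ.λ.1 0) 0, B ⇓ λ.λ.0 (λ.λ.1 0) 0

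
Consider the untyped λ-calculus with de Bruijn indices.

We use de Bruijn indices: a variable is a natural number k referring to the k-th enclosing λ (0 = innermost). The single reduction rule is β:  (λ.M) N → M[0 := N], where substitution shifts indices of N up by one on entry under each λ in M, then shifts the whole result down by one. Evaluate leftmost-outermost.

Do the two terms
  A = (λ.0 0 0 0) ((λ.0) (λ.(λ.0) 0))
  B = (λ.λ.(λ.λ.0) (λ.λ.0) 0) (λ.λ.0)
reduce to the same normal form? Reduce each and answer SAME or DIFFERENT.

Answer: SAME — A ⇓ λ.0, B ⇓ λ.0

Derivation:
Term A:
  start: (λ.0 0 0 0) ((λ.0) (λ.(λ.0) 0))
  step 1: (λ.0) (λ.(λ.0) 0) ((λ.0) (λ.(λ.0) 0)) ((λ.0) (λ.(λ.0) 0)) ((λ.0) (λ.(λ.0) 0))
  step 2: (λ.(λ.0) 0) ((λ.0) (λ.(λ.0) 0)) ((λ.0) (λ.(λ.0) 0)) ((λ.0) (λ.(λ.0) 0))
  step 3: (λ.0) ((λ.0) (λ.(λ.0) 0)) ((λ.0) (λ.(λ.0) 0)) ((λ.0) (λ.(λ.0) 0))
  step 4: (λ.0) (λ.(λ.0) 0) ((λ.0) (λ.(λ.0) 0)) ((λ.0) (λ.(λ.0) 0))
  step 5: (λ.(λ.0) 0) ((λ.0) (λ.(λ.0) 0)) ((λ.0) (λ.(λ.0) 0))
  step 6: (λ.0) ((λ.0) (λ.(λ.0) 0)) ((λ.0) (λ.(λ.0) 0))
  step 7: (λ.0) (λ.(λ.0) 0) ((λ.0) (λ.(λ.0) 0))
  step 8: (λ.(λ.0) 0) ((λ.0) (λ.(λ.0) 0))
  step 9: (λ.0) ((λ.0) (λ.(λ.0) 0))
  step 10: (λ.0) (λ.(λ.0) 0)
  step 11: λ.(λ.0) 0
  step 12: λ.0

Term B:
  start: (λ.λ.(λ.λ.0) (λ.λ.0) 0) (λ.λ.0)
  step 1: λ.(λ.λ.0) (λ.λ.0) 0
  step 2: λ.(λ.0) 0
  step 3: λ.0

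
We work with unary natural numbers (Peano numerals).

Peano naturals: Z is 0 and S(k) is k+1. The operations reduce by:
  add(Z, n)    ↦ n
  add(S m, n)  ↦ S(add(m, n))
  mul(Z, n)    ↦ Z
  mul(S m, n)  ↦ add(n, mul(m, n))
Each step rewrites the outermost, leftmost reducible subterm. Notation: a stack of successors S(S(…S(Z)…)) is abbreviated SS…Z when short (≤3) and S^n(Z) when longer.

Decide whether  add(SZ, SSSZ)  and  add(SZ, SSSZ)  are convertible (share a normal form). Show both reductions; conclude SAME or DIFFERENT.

Term A:
  start: add(SZ, SSSZ)
  step 1: S(add(Z, SSSZ))
  step 2: S^4(Z)

Term B:
  start: add(SZ, SSSZ)
  step 1: S(add(Z, SSSZ))
  step 2: S^4(Z)

Answer: SAME — A ⇓ S^4(Z), B ⇓ S^4(Z)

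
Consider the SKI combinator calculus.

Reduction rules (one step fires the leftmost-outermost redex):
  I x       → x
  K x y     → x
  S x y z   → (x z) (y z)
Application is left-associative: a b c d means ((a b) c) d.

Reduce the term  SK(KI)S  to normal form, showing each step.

Answer: normal form = S  (in 2 steps)

Derivation:
  start: SK(KI)S
  →1  KS(KIS)
  →2  S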